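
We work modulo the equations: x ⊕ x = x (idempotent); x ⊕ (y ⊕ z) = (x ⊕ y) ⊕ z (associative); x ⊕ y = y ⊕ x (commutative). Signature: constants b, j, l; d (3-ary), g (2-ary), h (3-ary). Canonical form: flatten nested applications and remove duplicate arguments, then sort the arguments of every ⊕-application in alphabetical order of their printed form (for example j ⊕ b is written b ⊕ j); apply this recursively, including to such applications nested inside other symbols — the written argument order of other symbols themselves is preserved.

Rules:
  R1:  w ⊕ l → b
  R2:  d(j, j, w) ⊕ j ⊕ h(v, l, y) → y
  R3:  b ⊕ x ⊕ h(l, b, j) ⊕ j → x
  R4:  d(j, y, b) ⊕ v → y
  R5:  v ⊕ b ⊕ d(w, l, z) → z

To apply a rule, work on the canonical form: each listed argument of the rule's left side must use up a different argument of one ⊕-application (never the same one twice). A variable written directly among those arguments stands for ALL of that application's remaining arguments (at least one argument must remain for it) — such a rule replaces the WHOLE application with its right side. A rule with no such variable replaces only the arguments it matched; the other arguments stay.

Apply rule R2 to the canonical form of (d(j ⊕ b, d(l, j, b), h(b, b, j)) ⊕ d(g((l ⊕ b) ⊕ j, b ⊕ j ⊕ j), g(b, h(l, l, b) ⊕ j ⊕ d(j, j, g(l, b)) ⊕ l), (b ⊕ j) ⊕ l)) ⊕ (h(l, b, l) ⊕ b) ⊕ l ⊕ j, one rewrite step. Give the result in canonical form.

Answer: b ⊕ d(b ⊕ j, d(l, j, b), h(b, b, j)) ⊕ d(g(b ⊕ j ⊕ l, b ⊕ j), g(b, b ⊕ l), b ⊕ j ⊕ l) ⊕ h(l, b, l) ⊕ j ⊕ l

Derivation:
Canonical form:  b ⊕ d(b ⊕ j, d(l, j, b), h(b, b, j)) ⊕ d(g(b ⊕ j ⊕ l, b ⊕ j), g(b, d(j, j, g(l, b)) ⊕ h(l, l, b) ⊕ j ⊕ l), b ⊕ j ⊕ l) ⊕ h(l, b, l) ⊕ j ⊕ l
Match R2:  consume d(j, j, g(l, b)), h(l, l, b), j;  v := l, w := g(l, b), y := b
Result:  b ⊕ d(b ⊕ j, d(l, j, b), h(b, b, j)) ⊕ d(g(b ⊕ j ⊕ l, b ⊕ j), g(b, b ⊕ l), b ⊕ j ⊕ l) ⊕ h(l, b, l) ⊕ j ⊕ l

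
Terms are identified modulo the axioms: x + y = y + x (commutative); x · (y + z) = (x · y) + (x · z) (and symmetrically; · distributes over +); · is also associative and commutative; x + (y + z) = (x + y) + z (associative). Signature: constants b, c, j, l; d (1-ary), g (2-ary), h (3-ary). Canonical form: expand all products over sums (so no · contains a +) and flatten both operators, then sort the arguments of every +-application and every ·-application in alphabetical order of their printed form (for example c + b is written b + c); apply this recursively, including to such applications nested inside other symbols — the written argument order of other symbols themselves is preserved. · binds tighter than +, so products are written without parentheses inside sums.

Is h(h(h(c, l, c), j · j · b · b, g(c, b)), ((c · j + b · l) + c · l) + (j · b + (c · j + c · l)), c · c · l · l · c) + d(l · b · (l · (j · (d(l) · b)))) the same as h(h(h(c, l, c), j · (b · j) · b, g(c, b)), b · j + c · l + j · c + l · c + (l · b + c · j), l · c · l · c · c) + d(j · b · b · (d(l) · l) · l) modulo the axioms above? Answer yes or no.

Left:  h(h(h(c, l, c), j · j · b · b, g(c, b)), ((c · j + b · l) + c · l) + (j · b + (c · j + c · l)), c · c · l · l · c) + d(l · b · (l · (j · (d(l) · b))))
  Merge nested applications:  h(h(h(c, l, c), b · b · j · j, g(c, b)), b · j + b · l + c · j + c · j + c · l + c · l, c · c · c · l · l) + d(b · b · d(l) · j · l · l)
  Sort:  d(b · b · d(l) · j · l · l) + h(h(h(c, l, c), b · b · j · j, g(c, b)), b · j + b · l + c · j + c · j + c · l + c · l, c · c · c · l · l)
Right:  h(h(h(c, l, c), j · (b · j) · b, g(c, b)), b · j + c · l + j · c + l · c + (l · b + c · j), l · c · l · c · c) + d(j · b · b · (d(l) · l) · l)
  Merge nested applications:  h(h(h(c, l, c), b · b · j · j, g(c, b)), b · j + b · l + c · j + c · j + c · l + c · l, c · c · c · l · l) + d(b · b · d(l) · j · l · l)
  Order the arguments:  d(b · b · d(l) · j · l · l) + h(h(h(c, l, c), b · b · j · j, g(c, b)), b · j + b · l + c · j + c · j + c · l + c · l, c · c · c · l · l)

Answer: yes — both canonical forms are d(b · b · d(l) · j · l · l) + h(h(h(c, l, c), b · b · j · j, g(c, b)), b · j + b · l + c · j + c · j + c · l + c · l, c · c · c · l · l)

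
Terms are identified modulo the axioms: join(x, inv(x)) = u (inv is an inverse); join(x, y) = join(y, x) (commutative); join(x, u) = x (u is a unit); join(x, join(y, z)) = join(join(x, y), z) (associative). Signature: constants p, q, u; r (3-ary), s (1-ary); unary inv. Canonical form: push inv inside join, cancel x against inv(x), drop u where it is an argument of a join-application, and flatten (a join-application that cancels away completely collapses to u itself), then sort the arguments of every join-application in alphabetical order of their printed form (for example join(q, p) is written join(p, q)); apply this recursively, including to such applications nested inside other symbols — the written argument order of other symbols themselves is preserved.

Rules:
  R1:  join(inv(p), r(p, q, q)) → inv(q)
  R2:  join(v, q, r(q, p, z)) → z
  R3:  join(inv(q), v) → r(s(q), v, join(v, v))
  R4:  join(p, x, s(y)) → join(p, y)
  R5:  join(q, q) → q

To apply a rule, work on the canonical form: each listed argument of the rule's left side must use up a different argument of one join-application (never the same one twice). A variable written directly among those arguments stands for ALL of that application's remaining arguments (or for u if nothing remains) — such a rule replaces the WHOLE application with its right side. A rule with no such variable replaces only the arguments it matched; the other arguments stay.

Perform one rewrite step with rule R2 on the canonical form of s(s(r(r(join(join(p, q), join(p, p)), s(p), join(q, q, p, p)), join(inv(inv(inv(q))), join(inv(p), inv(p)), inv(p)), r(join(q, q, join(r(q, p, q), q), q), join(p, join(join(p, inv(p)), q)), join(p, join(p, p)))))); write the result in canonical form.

Canonical form:  s(s(r(r(join(p, p, p, q), s(p), join(p, p, q, q)), join(inv(p), inv(p), inv(p), inv(q)), r(join(q, q, q, q, r(q, p, q)), join(p, q), join(p, p, p)))))
Apply R2:  consuming q, r(q, p, q);  v := join(q, q, q), z := q
Every leftover argument binds to the variable; the entire application is replaced.
Giving:  s(s(r(r(join(p, p, p, q), s(p), join(p, p, q, q)), join(inv(p), inv(p), inv(p), inv(q)), r(q, join(p, q), join(p, p, p)))))

Answer: s(s(r(r(join(p, p, p, q), s(p), join(p, p, q, q)), join(inv(p), inv(p), inv(p), inv(q)), r(q, join(p, q), join(p, p, p)))))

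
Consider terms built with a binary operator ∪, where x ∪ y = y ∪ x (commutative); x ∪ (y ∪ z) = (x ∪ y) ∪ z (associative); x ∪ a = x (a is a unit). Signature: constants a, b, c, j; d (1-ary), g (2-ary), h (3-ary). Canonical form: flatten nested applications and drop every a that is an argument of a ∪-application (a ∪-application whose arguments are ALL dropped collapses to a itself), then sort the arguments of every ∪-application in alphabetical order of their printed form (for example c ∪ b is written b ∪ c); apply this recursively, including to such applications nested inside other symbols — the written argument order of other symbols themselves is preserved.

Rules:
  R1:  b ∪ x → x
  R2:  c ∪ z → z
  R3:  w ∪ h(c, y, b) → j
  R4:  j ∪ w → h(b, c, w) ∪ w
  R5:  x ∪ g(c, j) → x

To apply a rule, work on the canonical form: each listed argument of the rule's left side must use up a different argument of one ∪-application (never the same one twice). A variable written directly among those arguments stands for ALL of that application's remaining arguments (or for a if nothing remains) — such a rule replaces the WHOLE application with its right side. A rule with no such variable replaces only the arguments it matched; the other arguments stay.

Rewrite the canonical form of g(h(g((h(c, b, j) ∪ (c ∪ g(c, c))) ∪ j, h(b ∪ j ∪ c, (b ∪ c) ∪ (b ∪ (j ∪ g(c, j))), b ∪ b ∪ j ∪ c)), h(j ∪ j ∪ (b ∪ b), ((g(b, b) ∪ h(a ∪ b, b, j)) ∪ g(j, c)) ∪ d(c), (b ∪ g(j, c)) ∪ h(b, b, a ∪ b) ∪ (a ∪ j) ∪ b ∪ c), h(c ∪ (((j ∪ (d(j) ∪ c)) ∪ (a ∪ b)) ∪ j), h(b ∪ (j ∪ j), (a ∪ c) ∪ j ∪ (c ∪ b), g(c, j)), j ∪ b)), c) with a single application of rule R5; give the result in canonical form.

Answer: g(h(g(c ∪ g(c, c) ∪ h(c, b, j) ∪ j, h(b ∪ c ∪ j, b ∪ b ∪ c ∪ j, b ∪ b ∪ c ∪ j)), h(b ∪ b ∪ j ∪ j, d(c) ∪ g(b, b) ∪ g(j, c) ∪ h(b, b, j), b ∪ b ∪ c ∪ g(j, c) ∪ h(b, b, b) ∪ j), h(b ∪ c ∪ c ∪ d(j) ∪ j ∪ j, h(b ∪ j ∪ j, b ∪ c ∪ c ∪ j, g(c, j)), b ∪ j)), c)

Derivation:
Canonical form:  g(h(g(c ∪ g(c, c) ∪ h(c, b, j) ∪ j, h(b ∪ c ∪ j, b ∪ b ∪ c ∪ g(c, j) ∪ j, b ∪ b ∪ c ∪ j)), h(b ∪ b ∪ j ∪ j, d(c) ∪ g(b, b) ∪ g(j, c) ∪ h(b, b, j), b ∪ b ∪ c ∪ g(j, c) ∪ h(b, b, b) ∪ j), h(b ∪ c ∪ c ∪ d(j) ∪ j ∪ j, h(b ∪ j ∪ j, b ∪ c ∪ c ∪ j, g(c, j)), b ∪ j)), c)
R5 matches:  uses g(c, j);  x := b ∪ b ∪ c ∪ j
The variable takes the whole remainder — replace the entire application.
Result:  g(h(g(c ∪ g(c, c) ∪ h(c, b, j) ∪ j, h(b ∪ c ∪ j, b ∪ b ∪ c ∪ j, b ∪ b ∪ c ∪ j)), h(b ∪ b ∪ j ∪ j, d(c) ∪ g(b, b) ∪ g(j, c) ∪ h(b, b, j), b ∪ b ∪ c ∪ g(j, c) ∪ h(b, b, b) ∪ j), h(b ∪ c ∪ c ∪ d(j) ∪ j ∪ j, h(b ∪ j ∪ j, b ∪ c ∪ c ∪ j, g(c, j)), b ∪ j)), c)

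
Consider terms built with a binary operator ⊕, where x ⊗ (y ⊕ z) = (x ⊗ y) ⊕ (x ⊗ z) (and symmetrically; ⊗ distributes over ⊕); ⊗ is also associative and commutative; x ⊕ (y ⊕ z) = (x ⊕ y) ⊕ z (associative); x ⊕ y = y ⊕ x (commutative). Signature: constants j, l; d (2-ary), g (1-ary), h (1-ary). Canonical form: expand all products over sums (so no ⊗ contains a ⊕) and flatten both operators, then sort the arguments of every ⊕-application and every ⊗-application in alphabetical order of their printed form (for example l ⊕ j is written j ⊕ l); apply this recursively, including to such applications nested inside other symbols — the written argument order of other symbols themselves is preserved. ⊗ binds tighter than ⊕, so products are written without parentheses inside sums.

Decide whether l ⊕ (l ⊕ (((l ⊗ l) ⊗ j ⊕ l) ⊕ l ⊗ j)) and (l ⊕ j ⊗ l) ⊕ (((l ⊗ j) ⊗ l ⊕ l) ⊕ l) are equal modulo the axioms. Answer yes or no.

Answer: yes — both canonical forms are j ⊗ l ⊕ j ⊗ l ⊗ l ⊕ l ⊕ l ⊕ l

Derivation:
Left:  l ⊕ (l ⊕ (((l ⊗ l) ⊗ j ⊕ l) ⊕ l ⊗ j))
  Merge nested applications:  l ⊕ l ⊕ j ⊗ l ⊗ l ⊕ l ⊕ j ⊗ l
  Order the arguments:  j ⊗ l ⊕ j ⊗ l ⊗ l ⊕ l ⊕ l ⊕ l
Right:  (l ⊕ j ⊗ l) ⊕ (((l ⊗ j) ⊗ l ⊕ l) ⊕ l)
  Flatten:  l ⊕ j ⊗ l ⊕ j ⊗ l ⊗ l ⊕ l ⊕ l
  Sort:  j ⊗ l ⊕ j ⊗ l ⊗ l ⊕ l ⊕ l ⊕ l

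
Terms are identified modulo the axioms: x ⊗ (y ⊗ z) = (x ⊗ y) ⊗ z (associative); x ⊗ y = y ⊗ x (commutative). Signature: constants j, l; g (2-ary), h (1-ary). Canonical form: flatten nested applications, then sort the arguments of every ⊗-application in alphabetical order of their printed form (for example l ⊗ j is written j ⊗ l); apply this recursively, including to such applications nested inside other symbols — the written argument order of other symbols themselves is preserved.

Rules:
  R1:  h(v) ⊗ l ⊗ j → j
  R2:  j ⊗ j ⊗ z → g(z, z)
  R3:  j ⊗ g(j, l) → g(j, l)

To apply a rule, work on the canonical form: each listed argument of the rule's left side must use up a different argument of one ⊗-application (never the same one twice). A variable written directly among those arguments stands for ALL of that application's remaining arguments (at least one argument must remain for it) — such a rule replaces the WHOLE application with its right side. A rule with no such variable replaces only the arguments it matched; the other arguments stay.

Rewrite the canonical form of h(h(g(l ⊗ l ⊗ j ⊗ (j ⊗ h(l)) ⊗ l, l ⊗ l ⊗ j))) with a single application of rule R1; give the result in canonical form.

Canonical form:  h(h(g(h(l) ⊗ j ⊗ j ⊗ l ⊗ l ⊗ l, j ⊗ l ⊗ l)))
Apply R1:  consuming h(l), j, l;  v := l
New term:  h(h(g(j ⊗ j ⊗ l ⊗ l, j ⊗ l ⊗ l)))

Answer: h(h(g(j ⊗ j ⊗ l ⊗ l, j ⊗ l ⊗ l)))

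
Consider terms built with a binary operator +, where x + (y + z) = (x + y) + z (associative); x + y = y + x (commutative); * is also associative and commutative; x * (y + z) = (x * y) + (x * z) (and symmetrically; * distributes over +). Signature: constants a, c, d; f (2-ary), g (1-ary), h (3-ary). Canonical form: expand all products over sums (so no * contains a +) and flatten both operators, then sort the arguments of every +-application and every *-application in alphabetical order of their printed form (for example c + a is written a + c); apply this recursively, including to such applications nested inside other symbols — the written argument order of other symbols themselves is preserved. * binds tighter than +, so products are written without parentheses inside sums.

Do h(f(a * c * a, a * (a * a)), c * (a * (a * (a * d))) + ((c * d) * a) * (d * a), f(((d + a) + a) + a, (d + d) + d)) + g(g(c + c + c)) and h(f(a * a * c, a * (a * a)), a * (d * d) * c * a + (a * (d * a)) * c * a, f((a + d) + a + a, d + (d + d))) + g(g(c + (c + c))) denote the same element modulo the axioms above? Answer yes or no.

Left:  h(f(a * c * a, a * (a * a)), c * (a * (a * (a * d))) + ((c * d) * a) * (d * a), f(((d + a) + a) + a, (d + d) + d)) + g(g(c + c + c))
  Un-nest:  h(f(a * a * c, a * a * a), a * a * a * c * d + a * a * c * d * d, f(a + a + a + d, d + d + d)) + g(g(c + c + c))
  Sort:  g(g(c + c + c)) + h(f(a * a * c, a * a * a), a * a * a * c * d + a * a * c * d * d, f(a + a + a + d, d + d + d))
Right:  h(f(a * a * c, a * (a * a)), a * (d * d) * c * a + (a * (d * a)) * c * a, f((a + d) + a + a, d + (d + d))) + g(g(c + (c + c)))
  Un-nest:  h(f(a * a * c, a * a * a), a * a * a * c * d + a * a * c * d * d, f(a + a + a + d, d + d + d)) + g(g(c + c + c))
  Order the arguments:  g(g(c + c + c)) + h(f(a * a * c, a * a * a), a * a * a * c * d + a * a * c * d * d, f(a + a + a + d, d + d + d))

Answer: yes — both canonical forms are g(g(c + c + c)) + h(f(a * a * c, a * a * a), a * a * a * c * d + a * a * c * d * d, f(a + a + a + d, d + d + d))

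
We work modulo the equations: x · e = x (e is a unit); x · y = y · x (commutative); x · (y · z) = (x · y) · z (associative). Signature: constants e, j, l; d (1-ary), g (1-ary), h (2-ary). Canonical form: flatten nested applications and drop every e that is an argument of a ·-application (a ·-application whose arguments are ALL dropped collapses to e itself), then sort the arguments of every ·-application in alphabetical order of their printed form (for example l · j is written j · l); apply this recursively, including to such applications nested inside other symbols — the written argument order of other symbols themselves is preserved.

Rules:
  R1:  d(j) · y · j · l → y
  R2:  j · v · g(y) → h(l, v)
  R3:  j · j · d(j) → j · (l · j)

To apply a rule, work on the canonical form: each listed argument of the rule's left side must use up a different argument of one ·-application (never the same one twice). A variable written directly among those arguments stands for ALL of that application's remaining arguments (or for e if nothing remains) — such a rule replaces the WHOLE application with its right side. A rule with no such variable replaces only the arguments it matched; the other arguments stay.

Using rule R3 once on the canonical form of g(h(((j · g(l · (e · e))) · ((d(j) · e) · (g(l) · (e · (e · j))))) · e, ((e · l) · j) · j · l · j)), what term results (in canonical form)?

Answer: g(h(g(l) · g(l) · j · j · l, j · j · j · l · l))

Derivation:
Canonical form:  g(h(d(j) · g(l) · g(l) · j · j, j · j · j · l · l))
Match R3:  consume d(j), j, j
New term:  g(h(g(l) · g(l) · j · j · l, j · j · j · l · l))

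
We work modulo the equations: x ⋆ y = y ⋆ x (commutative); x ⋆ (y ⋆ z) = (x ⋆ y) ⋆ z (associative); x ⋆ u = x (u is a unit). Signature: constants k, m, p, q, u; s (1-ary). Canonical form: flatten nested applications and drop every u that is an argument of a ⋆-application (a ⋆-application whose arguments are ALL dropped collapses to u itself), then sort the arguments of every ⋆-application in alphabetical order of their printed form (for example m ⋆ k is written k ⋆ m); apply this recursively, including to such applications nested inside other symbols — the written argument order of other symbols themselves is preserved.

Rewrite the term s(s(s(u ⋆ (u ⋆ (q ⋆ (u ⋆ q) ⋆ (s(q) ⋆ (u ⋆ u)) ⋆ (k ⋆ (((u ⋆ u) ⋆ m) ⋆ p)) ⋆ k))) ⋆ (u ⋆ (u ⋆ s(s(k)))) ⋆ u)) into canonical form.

Answer: s(s(s(k ⋆ k ⋆ m ⋆ p ⋆ q ⋆ q ⋆ s(q)) ⋆ s(s(k))))

Derivation:
Work inside:  s(u ⋆ (u ⋆ (q ⋆ (u ⋆ q) ⋆ (s(q) ⋆ (u ⋆ u)) ⋆ (k ⋆ (((u ⋆ u) ⋆ m) ⋆ p)) ⋆ k))) ⋆ (u ⋆ (u ⋆ s(s(k)))) ⋆ u
Merge nested applications:  s(u ⋆ (u ⋆ (q ⋆ (u ⋆ q) ⋆ (s(q) ⋆ (u ⋆ u)) ⋆ (k ⋆ (((u ⋆ u) ⋆ m) ⋆ p)) ⋆ k))) ⋆ u ⋆ u ⋆ s(s(k)) ⋆ u
Canonicalize subterm:  s(u ⋆ (u ⋆ (q ⋆ (u ⋆ q) ⋆ (s(q) ⋆ (u ⋆ u)) ⋆ (k ⋆ (((u ⋆ u) ⋆ m) ⋆ p)) ⋆ k)))  →  s(k ⋆ k ⋆ m ⋆ p ⋆ q ⋆ q ⋆ s(q))
Units out:  drop u (×3)
Order the arguments:  s(k ⋆ k ⋆ m ⋆ p ⋆ q ⋆ q ⋆ s(q)) ⋆ s(s(k))
Reassemble:  s(s(s(k ⋆ k ⋆ m ⋆ p ⋆ q ⋆ q ⋆ s(q)) ⋆ s(s(k))))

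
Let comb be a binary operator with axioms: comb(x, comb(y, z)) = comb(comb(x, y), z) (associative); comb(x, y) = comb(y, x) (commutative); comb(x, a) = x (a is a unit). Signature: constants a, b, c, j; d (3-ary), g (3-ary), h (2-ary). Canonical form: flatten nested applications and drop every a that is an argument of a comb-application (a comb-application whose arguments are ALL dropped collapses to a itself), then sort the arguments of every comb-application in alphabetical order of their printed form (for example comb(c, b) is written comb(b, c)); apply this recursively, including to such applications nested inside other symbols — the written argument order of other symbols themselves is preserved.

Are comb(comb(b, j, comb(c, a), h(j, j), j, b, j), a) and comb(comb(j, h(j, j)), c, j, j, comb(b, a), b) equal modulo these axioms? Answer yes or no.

Left:  comb(comb(b, j, comb(c, a), h(j, j), j, b, j), a)
  Flatten:  comb(b, j, c, a, h(j, j), j, b, j, a)
  Units out:  drop a (×2)
  Sort arguments:  comb(b, b, c, h(j, j), j, j, j)
Right:  comb(comb(j, h(j, j)), c, j, j, comb(b, a), b)
  Un-nest:  comb(j, h(j, j), c, j, j, b, a, b)
  Unit:  drop a
  Order the arguments:  comb(b, b, c, h(j, j), j, j, j)

Answer: yes — both canonical forms are comb(b, b, c, h(j, j), j, j, j)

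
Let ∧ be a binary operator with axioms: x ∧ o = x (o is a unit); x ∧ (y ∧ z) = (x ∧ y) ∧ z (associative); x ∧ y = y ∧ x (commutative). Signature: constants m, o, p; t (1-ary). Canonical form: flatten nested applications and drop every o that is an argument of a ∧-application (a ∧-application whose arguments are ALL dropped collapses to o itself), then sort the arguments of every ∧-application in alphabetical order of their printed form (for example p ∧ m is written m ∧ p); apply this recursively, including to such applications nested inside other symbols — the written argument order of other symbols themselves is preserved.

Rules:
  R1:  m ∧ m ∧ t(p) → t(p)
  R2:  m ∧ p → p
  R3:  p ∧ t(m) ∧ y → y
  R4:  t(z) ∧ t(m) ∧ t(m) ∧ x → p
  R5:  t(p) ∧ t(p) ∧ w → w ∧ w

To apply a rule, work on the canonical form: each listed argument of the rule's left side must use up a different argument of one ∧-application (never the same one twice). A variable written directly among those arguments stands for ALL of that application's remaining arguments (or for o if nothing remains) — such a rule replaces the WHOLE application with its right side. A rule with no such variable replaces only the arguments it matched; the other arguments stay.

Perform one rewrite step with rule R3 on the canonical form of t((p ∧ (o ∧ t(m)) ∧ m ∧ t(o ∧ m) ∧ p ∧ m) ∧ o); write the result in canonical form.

Canonical form:  t(m ∧ m ∧ p ∧ p ∧ t(m) ∧ t(m))
Apply R3:  consuming p, t(m);  y := m ∧ m ∧ p ∧ t(m)
Every leftover argument binds to the variable; the entire application is replaced.
Result:  t(m ∧ m ∧ p ∧ t(m))

Answer: t(m ∧ m ∧ p ∧ t(m))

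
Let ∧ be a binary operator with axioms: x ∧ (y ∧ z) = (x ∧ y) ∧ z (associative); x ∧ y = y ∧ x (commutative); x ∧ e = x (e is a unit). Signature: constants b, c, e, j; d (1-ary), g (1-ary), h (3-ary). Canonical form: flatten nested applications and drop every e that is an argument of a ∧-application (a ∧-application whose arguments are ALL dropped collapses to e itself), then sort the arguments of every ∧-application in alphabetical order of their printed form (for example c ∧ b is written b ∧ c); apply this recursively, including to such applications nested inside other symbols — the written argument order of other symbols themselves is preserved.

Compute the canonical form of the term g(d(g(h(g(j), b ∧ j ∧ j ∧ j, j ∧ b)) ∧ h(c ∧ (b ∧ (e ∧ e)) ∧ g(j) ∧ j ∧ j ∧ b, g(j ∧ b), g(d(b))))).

Answer: g(d(g(h(g(j), b ∧ j ∧ j ∧ j, b ∧ j)) ∧ h(b ∧ b ∧ c ∧ g(j) ∧ j ∧ j, g(b ∧ j), g(d(b)))))

Derivation:
Work inside:  g(h(g(j), b ∧ j ∧ j ∧ j, j ∧ b)) ∧ h(c ∧ (b ∧ (e ∧ e)) ∧ g(j) ∧ j ∧ j ∧ b, g(j ∧ b), g(d(b)))
Inside:  g(h(g(j), b ∧ j ∧ j ∧ j, j ∧ b))  →  g(h(g(j), b ∧ j ∧ j ∧ j, b ∧ j))
Simplify inside:  h(c ∧ (b ∧ (e ∧ e)) ∧ g(j) ∧ j ∧ j ∧ b, g(j ∧ b), g(d(b)))  →  h(b ∧ b ∧ c ∧ g(j) ∧ j ∧ j, g(b ∧ j), g(d(b)))
Order the arguments:  g(h(g(j), b ∧ j ∧ j ∧ j, b ∧ j)) ∧ h(b ∧ b ∧ c ∧ g(j) ∧ j ∧ j, g(b ∧ j), g(d(b)))
Reassemble:  g(d(g(h(g(j), b ∧ j ∧ j ∧ j, b ∧ j)) ∧ h(b ∧ b ∧ c ∧ g(j) ∧ j ∧ j, g(b ∧ j), g(d(b)))))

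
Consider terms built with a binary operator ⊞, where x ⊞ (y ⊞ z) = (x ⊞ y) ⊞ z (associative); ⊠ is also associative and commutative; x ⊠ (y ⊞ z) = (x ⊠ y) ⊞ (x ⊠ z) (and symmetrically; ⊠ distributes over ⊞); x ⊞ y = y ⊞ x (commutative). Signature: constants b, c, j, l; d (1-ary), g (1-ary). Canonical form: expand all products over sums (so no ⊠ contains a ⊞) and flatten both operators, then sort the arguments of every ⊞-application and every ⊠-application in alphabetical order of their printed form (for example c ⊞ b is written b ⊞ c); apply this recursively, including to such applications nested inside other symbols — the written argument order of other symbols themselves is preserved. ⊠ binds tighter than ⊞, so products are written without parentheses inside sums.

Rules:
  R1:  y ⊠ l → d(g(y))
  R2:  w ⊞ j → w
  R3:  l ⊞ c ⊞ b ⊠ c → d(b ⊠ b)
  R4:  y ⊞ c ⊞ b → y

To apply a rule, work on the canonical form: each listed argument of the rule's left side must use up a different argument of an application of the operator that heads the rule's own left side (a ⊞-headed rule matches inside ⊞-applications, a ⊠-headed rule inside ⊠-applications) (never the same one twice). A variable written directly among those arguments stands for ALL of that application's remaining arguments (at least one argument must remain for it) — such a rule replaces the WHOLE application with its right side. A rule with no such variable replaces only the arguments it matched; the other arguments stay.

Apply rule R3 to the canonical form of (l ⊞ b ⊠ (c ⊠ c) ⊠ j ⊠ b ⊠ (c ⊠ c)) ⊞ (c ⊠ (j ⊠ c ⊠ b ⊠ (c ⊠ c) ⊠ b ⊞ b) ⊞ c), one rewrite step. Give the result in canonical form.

Answer: b ⊠ b ⊠ c ⊠ c ⊠ c ⊠ c ⊠ j ⊞ b ⊠ b ⊠ c ⊠ c ⊠ c ⊠ c ⊠ j ⊞ d(b ⊠ b)

Derivation:
Canonical form:  b ⊠ b ⊠ c ⊠ c ⊠ c ⊠ c ⊠ j ⊞ b ⊠ b ⊠ c ⊠ c ⊠ c ⊠ c ⊠ j ⊞ b ⊠ c ⊞ c ⊞ l
R3 matches:  uses b ⊠ c, c, l
Giving:  b ⊠ b ⊠ c ⊠ c ⊠ c ⊠ c ⊠ j ⊞ b ⊠ b ⊠ c ⊠ c ⊠ c ⊠ c ⊠ j ⊞ d(b ⊠ b)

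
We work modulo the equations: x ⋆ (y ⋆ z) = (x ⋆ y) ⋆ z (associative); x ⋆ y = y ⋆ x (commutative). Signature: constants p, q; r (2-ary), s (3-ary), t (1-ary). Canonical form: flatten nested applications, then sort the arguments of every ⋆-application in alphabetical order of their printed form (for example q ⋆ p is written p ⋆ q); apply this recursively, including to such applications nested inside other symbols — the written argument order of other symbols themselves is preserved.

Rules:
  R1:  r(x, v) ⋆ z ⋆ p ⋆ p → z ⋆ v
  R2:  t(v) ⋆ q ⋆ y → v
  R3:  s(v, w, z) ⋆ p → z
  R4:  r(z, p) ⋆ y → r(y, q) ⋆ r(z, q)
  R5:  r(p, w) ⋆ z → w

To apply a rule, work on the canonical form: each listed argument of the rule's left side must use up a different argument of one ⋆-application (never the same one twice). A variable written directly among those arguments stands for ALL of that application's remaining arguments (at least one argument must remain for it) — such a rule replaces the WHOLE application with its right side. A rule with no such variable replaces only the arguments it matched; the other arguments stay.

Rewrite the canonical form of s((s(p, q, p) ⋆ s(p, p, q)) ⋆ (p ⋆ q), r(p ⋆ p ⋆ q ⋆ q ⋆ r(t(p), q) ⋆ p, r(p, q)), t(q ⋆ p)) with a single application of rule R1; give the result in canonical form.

Canonical form:  s(p ⋆ q ⋆ s(p, p, q) ⋆ s(p, q, p), r(p ⋆ p ⋆ p ⋆ q ⋆ q ⋆ r(t(p), q), r(p, q)), t(p ⋆ q))
Match R1:  consume p, p, r(t(p), q);  v := q, x := t(p), z := p ⋆ q ⋆ q
The variable takes the whole remainder — replace the entire application.
New term:  s(p ⋆ q ⋆ s(p, p, q) ⋆ s(p, q, p), r(p ⋆ q ⋆ q ⋆ q, r(p, q)), t(p ⋆ q))

Answer: s(p ⋆ q ⋆ s(p, p, q) ⋆ s(p, q, p), r(p ⋆ q ⋆ q ⋆ q, r(p, q)), t(p ⋆ q))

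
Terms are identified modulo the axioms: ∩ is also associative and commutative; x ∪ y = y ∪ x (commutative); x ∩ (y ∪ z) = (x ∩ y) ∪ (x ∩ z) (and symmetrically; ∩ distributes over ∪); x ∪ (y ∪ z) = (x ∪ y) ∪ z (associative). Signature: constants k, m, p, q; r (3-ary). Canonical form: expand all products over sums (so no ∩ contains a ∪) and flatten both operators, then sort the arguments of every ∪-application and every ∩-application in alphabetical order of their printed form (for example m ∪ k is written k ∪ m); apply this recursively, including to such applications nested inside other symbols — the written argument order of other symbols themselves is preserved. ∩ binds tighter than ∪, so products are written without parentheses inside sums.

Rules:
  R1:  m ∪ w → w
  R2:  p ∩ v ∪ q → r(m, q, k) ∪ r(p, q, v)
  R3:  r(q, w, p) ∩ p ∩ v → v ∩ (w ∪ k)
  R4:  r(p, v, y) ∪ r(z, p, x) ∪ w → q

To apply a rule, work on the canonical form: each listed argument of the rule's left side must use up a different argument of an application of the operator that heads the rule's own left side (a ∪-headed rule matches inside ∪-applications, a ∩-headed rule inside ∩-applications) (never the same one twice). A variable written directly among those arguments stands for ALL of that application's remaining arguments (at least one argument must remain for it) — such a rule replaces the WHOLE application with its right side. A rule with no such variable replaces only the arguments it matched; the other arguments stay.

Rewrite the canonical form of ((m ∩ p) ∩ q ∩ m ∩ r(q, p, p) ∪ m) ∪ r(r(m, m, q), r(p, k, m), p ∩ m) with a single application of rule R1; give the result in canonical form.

Answer: m ∩ m ∩ p ∩ q ∩ r(q, p, p) ∪ r(r(m, m, q), r(p, k, m), m ∩ p)

Derivation:
Canonical form:  m ∪ m ∩ m ∩ p ∩ q ∩ r(q, p, p) ∪ r(r(m, m, q), r(p, k, m), m ∩ p)
R1 matches:  uses m;  w := m ∩ m ∩ p ∩ q ∩ r(q, p, p) ∪ r(r(m, m, q), r(p, k, m), m ∩ p)
The variable takes the whole remainder — replace the entire application.
Result:  m ∩ m ∩ p ∩ q ∩ r(q, p, p) ∪ r(r(m, m, q), r(p, k, m), m ∩ p)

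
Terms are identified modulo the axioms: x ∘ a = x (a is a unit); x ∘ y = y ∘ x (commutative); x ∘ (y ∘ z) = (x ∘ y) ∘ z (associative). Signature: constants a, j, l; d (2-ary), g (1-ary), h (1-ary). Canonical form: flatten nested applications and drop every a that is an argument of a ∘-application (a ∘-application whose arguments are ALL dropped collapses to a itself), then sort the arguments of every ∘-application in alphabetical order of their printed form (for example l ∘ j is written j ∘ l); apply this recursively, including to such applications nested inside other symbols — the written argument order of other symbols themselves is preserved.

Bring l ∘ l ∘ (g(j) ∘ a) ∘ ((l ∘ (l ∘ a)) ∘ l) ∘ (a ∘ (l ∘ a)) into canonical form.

Answer: g(j) ∘ l ∘ l ∘ l ∘ l ∘ l ∘ l

Derivation:
Un-nest:  l ∘ l ∘ g(j) ∘ a ∘ l ∘ l ∘ a ∘ l ∘ a ∘ l ∘ a
Unit:  drop a (×4)
Order the arguments:  g(j) ∘ l ∘ l ∘ l ∘ l ∘ l ∘ l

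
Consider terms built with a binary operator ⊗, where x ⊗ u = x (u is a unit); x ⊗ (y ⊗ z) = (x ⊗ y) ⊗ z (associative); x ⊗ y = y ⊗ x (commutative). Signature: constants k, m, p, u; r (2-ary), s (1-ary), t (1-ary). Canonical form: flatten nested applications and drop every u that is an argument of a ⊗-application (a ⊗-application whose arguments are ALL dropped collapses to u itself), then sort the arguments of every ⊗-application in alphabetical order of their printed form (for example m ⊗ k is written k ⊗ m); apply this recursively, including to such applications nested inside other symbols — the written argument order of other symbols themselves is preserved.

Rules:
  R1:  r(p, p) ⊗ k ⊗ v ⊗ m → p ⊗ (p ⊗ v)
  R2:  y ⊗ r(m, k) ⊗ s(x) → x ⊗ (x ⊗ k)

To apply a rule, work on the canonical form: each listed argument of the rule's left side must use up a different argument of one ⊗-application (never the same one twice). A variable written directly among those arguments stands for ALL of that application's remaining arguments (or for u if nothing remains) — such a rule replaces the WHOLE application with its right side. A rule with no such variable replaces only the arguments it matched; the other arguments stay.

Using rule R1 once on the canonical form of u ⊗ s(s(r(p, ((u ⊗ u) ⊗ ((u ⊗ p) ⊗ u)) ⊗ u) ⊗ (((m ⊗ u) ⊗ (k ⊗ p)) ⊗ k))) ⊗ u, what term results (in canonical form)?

Canonical form:  s(s(k ⊗ k ⊗ m ⊗ p ⊗ r(p, p)))
Match R1:  consume k, m, r(p, p);  v := k ⊗ p
The variable takes the whole remainder — replace the entire application.
Giving:  s(s(k ⊗ p ⊗ p ⊗ p))

Answer: s(s(k ⊗ p ⊗ p ⊗ p))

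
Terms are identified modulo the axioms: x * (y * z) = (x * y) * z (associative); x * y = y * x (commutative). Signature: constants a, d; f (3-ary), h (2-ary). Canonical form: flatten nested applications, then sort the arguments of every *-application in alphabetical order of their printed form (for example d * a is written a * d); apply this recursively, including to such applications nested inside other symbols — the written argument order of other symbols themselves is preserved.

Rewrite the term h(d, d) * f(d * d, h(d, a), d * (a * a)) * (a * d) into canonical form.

Un-nest:  h(d, d) * f(d * d, h(d, a), d * (a * a)) * a * d
Canonicalize subterm:  f(d * d, h(d, a), d * (a * a))  →  f(d * d, h(d, a), a * a * d)
Sort arguments:  a * d * f(d * d, h(d, a), a * a * d) * h(d, d)

Answer: a * d * f(d * d, h(d, a), a * a * d) * h(d, d)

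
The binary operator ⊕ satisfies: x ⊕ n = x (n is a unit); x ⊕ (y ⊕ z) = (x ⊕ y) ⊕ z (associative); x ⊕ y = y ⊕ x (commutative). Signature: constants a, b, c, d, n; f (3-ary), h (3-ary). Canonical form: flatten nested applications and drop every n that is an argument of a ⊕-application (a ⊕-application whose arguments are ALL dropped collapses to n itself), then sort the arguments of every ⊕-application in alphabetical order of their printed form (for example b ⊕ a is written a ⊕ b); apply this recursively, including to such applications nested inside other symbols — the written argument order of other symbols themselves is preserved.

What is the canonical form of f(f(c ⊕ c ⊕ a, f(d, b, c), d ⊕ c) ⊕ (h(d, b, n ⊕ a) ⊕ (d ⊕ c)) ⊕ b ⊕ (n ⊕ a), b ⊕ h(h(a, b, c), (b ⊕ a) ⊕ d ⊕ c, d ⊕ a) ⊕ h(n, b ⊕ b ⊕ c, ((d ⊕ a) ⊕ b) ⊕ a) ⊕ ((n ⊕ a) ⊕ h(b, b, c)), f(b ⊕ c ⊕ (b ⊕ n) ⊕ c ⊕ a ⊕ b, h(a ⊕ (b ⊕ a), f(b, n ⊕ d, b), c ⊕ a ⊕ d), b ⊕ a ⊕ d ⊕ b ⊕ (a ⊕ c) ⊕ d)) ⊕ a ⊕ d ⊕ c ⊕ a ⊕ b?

Answer: a ⊕ a ⊕ b ⊕ c ⊕ d ⊕ f(a ⊕ b ⊕ c ⊕ d ⊕ f(a ⊕ c ⊕ c, f(d, b, c), c ⊕ d) ⊕ h(d, b, a), a ⊕ b ⊕ h(b, b, c) ⊕ h(h(a, b, c), a ⊕ b ⊕ c ⊕ d, a ⊕ d) ⊕ h(n, b ⊕ b ⊕ c, a ⊕ a ⊕ b ⊕ d), f(a ⊕ b ⊕ b ⊕ b ⊕ c ⊕ c, h(a ⊕ a ⊕ b, f(b, d, b), a ⊕ c ⊕ d), a ⊕ a ⊕ b ⊕ b ⊕ c ⊕ d ⊕ d))

Derivation:
Inside:  f(f(c ⊕ c ⊕ a, f(d, b, c), d ⊕ c) ⊕ (h(d, b, n ⊕ a) ⊕ (d ⊕ c)) ⊕ b ⊕ (n ⊕ a), b ⊕ h(h(a, b, c), (b ⊕ a) ⊕ d ⊕ c, d ⊕ a) ⊕ h(n, b ⊕ b ⊕ c, ((d ⊕ a) ⊕ b) ⊕ a) ⊕ ((n ⊕ a) ⊕ h(b, b, c)), f(b ⊕ c ⊕ (b ⊕ n) ⊕ c ⊕ a ⊕ b, h(a ⊕ (b ⊕ a), f(b, n ⊕ d, b), c ⊕ a ⊕ d), b ⊕ a ⊕ d ⊕ b ⊕ (a ⊕ c) ⊕ d))  →  f(a ⊕ b ⊕ c ⊕ d ⊕ f(a ⊕ c ⊕ c, f(d, b, c), c ⊕ d) ⊕ h(d, b, a), a ⊕ b ⊕ h(b, b, c) ⊕ h(h(a, b, c), a ⊕ b ⊕ c ⊕ d, a ⊕ d) ⊕ h(n, b ⊕ b ⊕ c, a ⊕ a ⊕ b ⊕ d), f(a ⊕ b ⊕ b ⊕ b ⊕ c ⊕ c, h(a ⊕ a ⊕ b, f(b, d, b), a ⊕ c ⊕ d), a ⊕ a ⊕ b ⊕ b ⊕ c ⊕ d ⊕ d))
Sort:  a ⊕ a ⊕ b ⊕ c ⊕ d ⊕ f(a ⊕ b ⊕ c ⊕ d ⊕ f(a ⊕ c ⊕ c, f(d, b, c), c ⊕ d) ⊕ h(d, b, a), a ⊕ b ⊕ h(b, b, c) ⊕ h(h(a, b, c), a ⊕ b ⊕ c ⊕ d, a ⊕ d) ⊕ h(n, b ⊕ b ⊕ c, a ⊕ a ⊕ b ⊕ d), f(a ⊕ b ⊕ b ⊕ b ⊕ c ⊕ c, h(a ⊕ a ⊕ b, f(b, d, b), a ⊕ c ⊕ d), a ⊕ a ⊕ b ⊕ b ⊕ c ⊕ d ⊕ d))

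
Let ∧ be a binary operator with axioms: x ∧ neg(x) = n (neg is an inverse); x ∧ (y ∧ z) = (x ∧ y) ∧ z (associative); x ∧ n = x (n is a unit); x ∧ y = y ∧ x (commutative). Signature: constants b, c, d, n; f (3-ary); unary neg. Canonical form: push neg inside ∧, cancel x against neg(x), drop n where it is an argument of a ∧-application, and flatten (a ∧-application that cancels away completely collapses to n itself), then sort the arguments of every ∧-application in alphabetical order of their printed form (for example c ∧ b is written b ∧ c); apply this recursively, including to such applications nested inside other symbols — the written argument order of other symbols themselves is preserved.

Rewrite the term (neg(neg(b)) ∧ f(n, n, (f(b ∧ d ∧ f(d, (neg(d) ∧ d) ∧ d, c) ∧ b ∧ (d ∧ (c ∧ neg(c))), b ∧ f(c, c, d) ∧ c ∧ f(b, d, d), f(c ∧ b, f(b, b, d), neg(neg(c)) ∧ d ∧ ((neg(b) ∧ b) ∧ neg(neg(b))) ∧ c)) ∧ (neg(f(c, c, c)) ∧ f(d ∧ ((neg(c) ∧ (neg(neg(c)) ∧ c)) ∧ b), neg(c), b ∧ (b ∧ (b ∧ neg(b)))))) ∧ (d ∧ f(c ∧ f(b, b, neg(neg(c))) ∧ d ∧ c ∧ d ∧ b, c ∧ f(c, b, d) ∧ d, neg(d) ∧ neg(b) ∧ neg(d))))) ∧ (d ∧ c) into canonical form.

Answer: b ∧ c ∧ d ∧ f(n, n, d ∧ f(b ∧ b ∧ d ∧ d ∧ f(d, d, c), b ∧ c ∧ f(b, d, d) ∧ f(c, c, d), f(b ∧ c, f(b, b, d), b ∧ c ∧ c ∧ d)) ∧ f(b ∧ c ∧ c ∧ d ∧ d ∧ f(b, b, c), c ∧ d ∧ f(c, b, d), neg(b) ∧ neg(d) ∧ neg(d)) ∧ f(b ∧ c ∧ d, neg(c), b ∧ b) ∧ neg(f(c, c, c)))

Derivation:
Push neg inside:  distribute neg over ∧ and collapse double neg
Collect:  b ∧ f(n, n, d ∧ f(b ∧ b ∧ d ∧ d ∧ f(d, d, c), b ∧ c ∧ f(b, d, d) ∧ f(c, c, d), f(b ∧ c, f(b, b, d), b ∧ c ∧ c ∧ d)) ∧ f(b ∧ c ∧ c ∧ d ∧ d ∧ f(b, b, c), c ∧ d ∧ f(c, b, d), neg(b) ∧ neg(d) ∧ neg(d)) ∧ f(b ∧ c ∧ d, neg(c), b ∧ b) ∧ neg(f(c, c, c))) ∧ d ∧ c
Sort arguments:  b ∧ c ∧ d ∧ f(n, n, d ∧ f(b ∧ b ∧ d ∧ d ∧ f(d, d, c), b ∧ c ∧ f(b, d, d) ∧ f(c, c, d), f(b ∧ c, f(b, b, d), b ∧ c ∧ c ∧ d)) ∧ f(b ∧ c ∧ c ∧ d ∧ d ∧ f(b, b, c), c ∧ d ∧ f(c, b, d), neg(b) ∧ neg(d) ∧ neg(d)) ∧ f(b ∧ c ∧ d, neg(c), b ∧ b) ∧ neg(f(c, c, c)))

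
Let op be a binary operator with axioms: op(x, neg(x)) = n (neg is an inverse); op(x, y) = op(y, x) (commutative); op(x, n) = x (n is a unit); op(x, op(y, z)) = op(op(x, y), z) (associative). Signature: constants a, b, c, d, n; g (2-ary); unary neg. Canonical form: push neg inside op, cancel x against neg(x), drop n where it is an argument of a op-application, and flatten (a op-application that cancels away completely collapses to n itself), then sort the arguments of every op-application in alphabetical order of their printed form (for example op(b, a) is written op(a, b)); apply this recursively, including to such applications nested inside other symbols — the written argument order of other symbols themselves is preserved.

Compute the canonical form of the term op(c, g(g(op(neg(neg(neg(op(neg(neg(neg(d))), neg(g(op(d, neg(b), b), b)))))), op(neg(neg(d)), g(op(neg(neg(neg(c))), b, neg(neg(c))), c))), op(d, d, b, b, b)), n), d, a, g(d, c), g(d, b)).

Answer: op(a, c, d, g(d, b), g(d, c), g(g(op(d, d, g(b, c), g(d, b)), op(b, b, b, d, d)), n))

Derivation:
Push neg inside:  distribute neg over op and collapse double neg
Collect terms:  op(c, g(g(op(d, d, g(b, c), g(d, b)), op(b, b, b, d, d)), n), d, a, g(d, c), g(d, b))
Order the arguments:  op(a, c, d, g(d, b), g(d, c), g(g(op(d, d, g(b, c), g(d, b)), op(b, b, b, d, d)), n))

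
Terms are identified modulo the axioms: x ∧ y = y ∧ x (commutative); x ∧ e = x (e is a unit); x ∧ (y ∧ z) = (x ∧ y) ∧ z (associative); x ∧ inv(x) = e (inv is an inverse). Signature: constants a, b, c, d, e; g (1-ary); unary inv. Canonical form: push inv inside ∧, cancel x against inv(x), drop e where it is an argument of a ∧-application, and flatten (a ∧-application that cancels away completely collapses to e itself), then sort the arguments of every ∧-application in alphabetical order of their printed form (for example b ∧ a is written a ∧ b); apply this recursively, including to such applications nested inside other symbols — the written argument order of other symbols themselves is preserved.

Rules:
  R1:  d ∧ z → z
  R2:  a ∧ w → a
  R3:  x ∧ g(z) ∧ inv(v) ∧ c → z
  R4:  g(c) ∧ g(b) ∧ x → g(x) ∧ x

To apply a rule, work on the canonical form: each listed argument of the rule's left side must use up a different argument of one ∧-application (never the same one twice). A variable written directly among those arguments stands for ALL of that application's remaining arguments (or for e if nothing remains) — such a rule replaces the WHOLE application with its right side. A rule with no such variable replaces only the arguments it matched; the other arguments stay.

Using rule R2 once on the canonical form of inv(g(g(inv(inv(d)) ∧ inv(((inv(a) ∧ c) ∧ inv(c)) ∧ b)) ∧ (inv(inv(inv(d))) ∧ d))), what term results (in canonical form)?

Answer: inv(g(g(a)))

Derivation:
Canonical form:  inv(g(g(a ∧ d ∧ inv(b))))
Apply R2:  consuming a;  w := d ∧ inv(b)
Every leftover argument binds to the variable; the entire application is replaced.
Giving:  inv(g(g(a)))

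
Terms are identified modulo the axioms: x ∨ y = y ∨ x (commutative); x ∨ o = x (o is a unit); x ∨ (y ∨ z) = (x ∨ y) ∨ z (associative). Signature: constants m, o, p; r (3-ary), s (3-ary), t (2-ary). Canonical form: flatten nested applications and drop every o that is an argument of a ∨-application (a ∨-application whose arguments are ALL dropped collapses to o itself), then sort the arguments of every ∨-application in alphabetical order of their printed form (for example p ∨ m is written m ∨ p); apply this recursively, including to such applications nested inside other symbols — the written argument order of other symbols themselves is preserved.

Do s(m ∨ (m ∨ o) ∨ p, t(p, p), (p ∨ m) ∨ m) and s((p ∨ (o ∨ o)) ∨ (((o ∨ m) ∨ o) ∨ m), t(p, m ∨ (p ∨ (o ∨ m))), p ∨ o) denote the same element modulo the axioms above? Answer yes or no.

Answer: no — s(m ∨ m ∨ p, t(p, p), m ∨ m ∨ p) vs s(m ∨ m ∨ p, t(p, m ∨ m ∨ p), p)

Derivation:
Left:  s(m ∨ (m ∨ o) ∨ p, t(p, p), (p ∨ m) ∨ m)
  Focus inside:  m ∨ (m ∨ o) ∨ p
  Flatten:  m ∨ m ∨ o ∨ p
  Unit:  drop o
  Order the arguments:  m ∨ m ∨ p
  Reassemble:  s(m ∨ m ∨ p, t(p, p), m ∨ m ∨ p)
Right:  s((p ∨ (o ∨ o)) ∨ (((o ∨ m) ∨ o) ∨ m), t(p, m ∨ (p ∨ (o ∨ m))), p ∨ o)
  Work inside:  (p ∨ (o ∨ o)) ∨ (((o ∨ m) ∨ o) ∨ m)
  Flatten:  p ∨ o ∨ o ∨ o ∨ m ∨ o ∨ m
  Unit:  drop o (×4)
  Order the arguments:  m ∨ m ∨ p
  Rebuild:  s(m ∨ m ∨ p, t(p, m ∨ m ∨ p), p)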